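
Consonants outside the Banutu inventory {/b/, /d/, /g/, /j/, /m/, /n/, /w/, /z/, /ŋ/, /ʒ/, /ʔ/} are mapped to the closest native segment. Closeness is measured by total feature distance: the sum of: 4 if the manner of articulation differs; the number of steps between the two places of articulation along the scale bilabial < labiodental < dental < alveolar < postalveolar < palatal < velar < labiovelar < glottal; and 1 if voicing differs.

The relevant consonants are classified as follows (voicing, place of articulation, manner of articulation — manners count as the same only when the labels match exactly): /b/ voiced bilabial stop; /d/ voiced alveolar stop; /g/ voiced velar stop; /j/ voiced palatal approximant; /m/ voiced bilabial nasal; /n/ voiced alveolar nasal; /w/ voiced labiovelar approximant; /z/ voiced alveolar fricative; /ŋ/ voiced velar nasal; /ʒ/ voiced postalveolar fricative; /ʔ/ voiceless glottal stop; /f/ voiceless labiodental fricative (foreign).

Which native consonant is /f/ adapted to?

z

/z/ is closest: same manner (fricative), place distance 2 (labiodental→alveolar), voicing differs (+1); total 3. Next closest is /ʒ/ at distance 4.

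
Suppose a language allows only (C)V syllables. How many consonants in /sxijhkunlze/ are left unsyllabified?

The consonants /s/, /j/, /h/, /n/, /l/ cannot be parsed into a legal (C)V syllable (no codas are permitted; onsets are limited to one consonant).

5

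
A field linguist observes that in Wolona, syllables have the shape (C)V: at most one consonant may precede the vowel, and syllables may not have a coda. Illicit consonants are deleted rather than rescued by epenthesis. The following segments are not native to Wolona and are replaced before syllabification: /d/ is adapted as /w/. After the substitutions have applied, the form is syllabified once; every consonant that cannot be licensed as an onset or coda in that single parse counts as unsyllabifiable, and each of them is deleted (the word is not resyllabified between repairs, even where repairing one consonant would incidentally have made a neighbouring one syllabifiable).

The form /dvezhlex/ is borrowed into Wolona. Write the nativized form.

vele

Substitution: /d/ → /w/, giving /wvezhlex/.
Syllabifying with onset maximization leaves /w/, /z/, /h/, /x/ stranded (no codas are permitted; onsets are limited to one consonant).
Deletion applies to /w/, /z/, /h/, /x/.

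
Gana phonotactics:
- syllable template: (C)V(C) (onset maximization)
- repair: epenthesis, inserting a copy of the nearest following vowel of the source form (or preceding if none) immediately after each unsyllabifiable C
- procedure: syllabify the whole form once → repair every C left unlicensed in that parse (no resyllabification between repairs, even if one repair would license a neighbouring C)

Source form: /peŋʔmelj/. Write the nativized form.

Under (C)V(C), the unsyllabifiable consonants are /ʔ/, /j/ (at most one coda consonant is licensed; onsets are limited to one consonant).
Inserting the epenthetic vowel yields /ʔ/ → /ʔe/, /j/ → /je/.

peŋʔemelje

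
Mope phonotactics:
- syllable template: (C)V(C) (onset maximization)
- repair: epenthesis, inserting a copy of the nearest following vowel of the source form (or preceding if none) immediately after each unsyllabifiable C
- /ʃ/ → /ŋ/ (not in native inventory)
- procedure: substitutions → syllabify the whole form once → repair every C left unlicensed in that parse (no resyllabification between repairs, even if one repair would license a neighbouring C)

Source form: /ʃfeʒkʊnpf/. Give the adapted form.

Substitution: /ʃ/ → /ŋ/, giving /ŋfeʒkʊnpf/.
Under (C)V(C), the unsyllabifiable consonants are /ŋ/, /p/, /f/ (at most one coda consonant is licensed; onsets are limited to one consonant).
Epenthesis after each stranded consonant: /ŋ/ → /ŋe/, /p/ → /pʊ/, /f/ → /fʊ/.

ŋefeʒkʊnpʊfʊ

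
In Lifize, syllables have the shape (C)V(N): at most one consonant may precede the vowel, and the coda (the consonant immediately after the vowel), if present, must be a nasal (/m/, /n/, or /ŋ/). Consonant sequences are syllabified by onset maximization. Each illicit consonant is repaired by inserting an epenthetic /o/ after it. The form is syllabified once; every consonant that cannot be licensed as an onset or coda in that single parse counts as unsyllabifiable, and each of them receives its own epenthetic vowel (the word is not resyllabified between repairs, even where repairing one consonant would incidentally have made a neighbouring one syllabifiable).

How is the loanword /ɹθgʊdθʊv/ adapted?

ɹoθogʊdoθʊvo

Under (C)V(N), the unsyllabifiable consonants are /ɹ/, /θ/, /d/, /v/ (only a nasal (/m/, /n/, or /ŋ/) is licensed in coda position; onsets are limited to one consonant).
Each unlicensed consonant becomes the onset of a new syllable: /ɹ/ → /ɹo/, /θ/ → /θo/, /d/ → /do/, /v/ → /vo/.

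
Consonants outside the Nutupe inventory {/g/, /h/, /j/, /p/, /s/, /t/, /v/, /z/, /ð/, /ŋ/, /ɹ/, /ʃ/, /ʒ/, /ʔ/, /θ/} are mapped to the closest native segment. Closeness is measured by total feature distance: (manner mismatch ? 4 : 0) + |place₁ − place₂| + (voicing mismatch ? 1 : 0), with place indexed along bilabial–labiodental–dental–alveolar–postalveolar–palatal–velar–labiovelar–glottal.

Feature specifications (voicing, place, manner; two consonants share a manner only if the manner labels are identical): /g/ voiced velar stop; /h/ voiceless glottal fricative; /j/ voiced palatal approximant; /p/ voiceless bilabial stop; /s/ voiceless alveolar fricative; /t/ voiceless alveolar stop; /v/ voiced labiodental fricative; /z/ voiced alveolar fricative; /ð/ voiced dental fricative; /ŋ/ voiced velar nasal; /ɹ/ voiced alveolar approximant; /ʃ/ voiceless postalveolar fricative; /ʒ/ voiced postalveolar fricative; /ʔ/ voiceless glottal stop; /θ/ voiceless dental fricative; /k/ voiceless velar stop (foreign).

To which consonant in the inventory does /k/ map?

g

/g/ is closest: same manner (stop), place distance 0 (velar→velar), voicing differs (+1); total 1. Next closest is /ʔ/ at distance 2.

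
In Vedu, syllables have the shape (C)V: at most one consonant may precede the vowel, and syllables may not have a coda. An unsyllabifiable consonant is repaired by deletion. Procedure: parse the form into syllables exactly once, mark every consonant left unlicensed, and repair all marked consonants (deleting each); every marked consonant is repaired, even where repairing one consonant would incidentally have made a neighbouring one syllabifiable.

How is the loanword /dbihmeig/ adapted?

Under (C)V, the unsyllabifiable consonants are /d/, /h/, /g/ (no codas are permitted; onsets are limited to one consonant).
Deletion applies to /d/, /h/, /g/.

bimei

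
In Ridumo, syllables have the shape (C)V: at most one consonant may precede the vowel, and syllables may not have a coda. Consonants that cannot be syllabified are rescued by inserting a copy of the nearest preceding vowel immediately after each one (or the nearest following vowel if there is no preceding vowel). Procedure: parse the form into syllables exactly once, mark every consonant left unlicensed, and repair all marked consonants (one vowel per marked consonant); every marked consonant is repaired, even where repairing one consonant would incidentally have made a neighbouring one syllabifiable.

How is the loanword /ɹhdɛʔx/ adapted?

Syllabifying with onset maximization leaves /ɹ/, /h/, /ʔ/, /x/ stranded (no codas are permitted; onsets are limited to one consonant).
Inserting the epenthetic vowel yields /ɹ/ → /ɹɛ/, /h/ → /hɛ/, /ʔ/ → /ʔɛ/, /x/ → /xɛ/.

ɹɛhɛdɛʔɛxɛ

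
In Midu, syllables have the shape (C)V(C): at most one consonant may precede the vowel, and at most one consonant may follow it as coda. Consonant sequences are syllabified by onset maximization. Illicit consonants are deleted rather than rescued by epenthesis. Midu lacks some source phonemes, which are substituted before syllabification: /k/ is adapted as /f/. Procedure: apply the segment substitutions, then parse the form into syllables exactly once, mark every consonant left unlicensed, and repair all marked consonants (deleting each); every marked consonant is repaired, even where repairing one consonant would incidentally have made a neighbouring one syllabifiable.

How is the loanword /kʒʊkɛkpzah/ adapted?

Substitution: /k/ → /f/, giving /fʒʊfɛfpzah/.
Under (C)V(C), the unsyllabifiable consonants are /f/, /p/ (at most one coda consonant is licensed; onsets are limited to one consonant).
Each unlicensed consonant is deleted: /f/, /p/.

ʒʊfɛfzah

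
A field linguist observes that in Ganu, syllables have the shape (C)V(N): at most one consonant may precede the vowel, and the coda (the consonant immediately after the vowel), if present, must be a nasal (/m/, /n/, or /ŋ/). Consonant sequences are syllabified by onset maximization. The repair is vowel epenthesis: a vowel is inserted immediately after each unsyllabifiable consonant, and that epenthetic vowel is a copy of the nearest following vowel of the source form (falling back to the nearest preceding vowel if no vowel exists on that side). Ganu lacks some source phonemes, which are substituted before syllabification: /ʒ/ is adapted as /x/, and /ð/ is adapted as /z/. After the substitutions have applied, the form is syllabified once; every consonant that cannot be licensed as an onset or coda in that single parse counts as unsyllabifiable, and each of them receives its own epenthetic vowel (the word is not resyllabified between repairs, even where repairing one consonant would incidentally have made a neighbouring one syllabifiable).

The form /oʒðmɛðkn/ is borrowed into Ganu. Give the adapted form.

oxɛzɛmɛzɛkɛnɛ

Substitution: /ʒ/ → /x/, /ð/ → /z/, giving /oxzmɛzkn/.
The consonants /x/, /z/, /z/, /k/, /n/ cannot be parsed into a legal (C)V(N) syllable (only a nasal (/m/, /n/, or /ŋ/) is licensed in coda position; onsets are limited to one consonant).
Inserting the epenthetic vowel yields /x/ → /xɛ/, /z/ → /zɛ/, /z/ → /zɛ/, /k/ → /kɛ/, /n/ → /nɛ/.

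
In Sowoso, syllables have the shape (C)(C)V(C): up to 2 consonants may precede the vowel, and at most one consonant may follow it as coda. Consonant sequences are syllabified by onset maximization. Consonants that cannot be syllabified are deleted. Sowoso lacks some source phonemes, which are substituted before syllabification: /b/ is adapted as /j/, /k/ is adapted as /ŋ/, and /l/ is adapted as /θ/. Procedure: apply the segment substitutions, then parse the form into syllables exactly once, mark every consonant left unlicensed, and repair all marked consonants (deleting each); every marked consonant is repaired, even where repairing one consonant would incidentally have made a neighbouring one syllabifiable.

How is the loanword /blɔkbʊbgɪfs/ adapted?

Substitution: /b/ → /j/, /l/ → /θ/, /k/ → /ŋ/, giving /jθɔŋjʊjgɪfs/.
Under (C)(C)V(C), the unsyllabifiable consonants are /s/ (at most one coda consonant is licensed; onsets may contain at most 2 consonants).
Deleting the stranded consonants removes /s/.

jθɔŋjʊjgɪf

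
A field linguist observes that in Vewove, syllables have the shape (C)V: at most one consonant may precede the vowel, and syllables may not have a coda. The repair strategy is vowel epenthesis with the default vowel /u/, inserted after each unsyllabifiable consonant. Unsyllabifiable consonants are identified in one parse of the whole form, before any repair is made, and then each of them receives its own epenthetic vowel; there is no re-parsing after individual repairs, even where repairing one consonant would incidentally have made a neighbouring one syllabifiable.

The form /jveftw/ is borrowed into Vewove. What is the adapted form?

juvefutuwu

The consonants /j/, /f/, /t/, /w/ cannot be parsed into a legal (C)V syllable (no codas are permitted; onsets are limited to one consonant).
Inserting the epenthetic vowel yields /j/ → /ju/, /f/ → /fu/, /t/ → /tu/, /w/ → /wu/.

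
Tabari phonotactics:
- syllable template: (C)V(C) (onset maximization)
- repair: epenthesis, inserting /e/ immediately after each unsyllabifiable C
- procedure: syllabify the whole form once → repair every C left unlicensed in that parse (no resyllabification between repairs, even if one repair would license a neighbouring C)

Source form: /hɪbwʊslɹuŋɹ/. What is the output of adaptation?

Syllabifying with onset maximization leaves /l/, /ɹ/ stranded (at most one coda consonant is licensed; onsets are limited to one consonant).
Each unlicensed consonant becomes the onset of a new syllable: /l/ → /le/, /ɹ/ → /ɹe/.

hɪbwʊsleɹuŋɹe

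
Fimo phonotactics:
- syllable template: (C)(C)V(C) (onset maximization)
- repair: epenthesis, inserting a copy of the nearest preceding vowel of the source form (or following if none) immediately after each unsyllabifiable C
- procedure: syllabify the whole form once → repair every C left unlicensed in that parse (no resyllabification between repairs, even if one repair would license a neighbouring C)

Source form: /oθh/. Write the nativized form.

Under (C)(C)V(C), the unsyllabifiable consonants are /h/ (at most one coda consonant is licensed; onsets may contain at most 2 consonants).
Each unlicensed consonant becomes the onset of a new syllable: /h/ → /ho/.

oθho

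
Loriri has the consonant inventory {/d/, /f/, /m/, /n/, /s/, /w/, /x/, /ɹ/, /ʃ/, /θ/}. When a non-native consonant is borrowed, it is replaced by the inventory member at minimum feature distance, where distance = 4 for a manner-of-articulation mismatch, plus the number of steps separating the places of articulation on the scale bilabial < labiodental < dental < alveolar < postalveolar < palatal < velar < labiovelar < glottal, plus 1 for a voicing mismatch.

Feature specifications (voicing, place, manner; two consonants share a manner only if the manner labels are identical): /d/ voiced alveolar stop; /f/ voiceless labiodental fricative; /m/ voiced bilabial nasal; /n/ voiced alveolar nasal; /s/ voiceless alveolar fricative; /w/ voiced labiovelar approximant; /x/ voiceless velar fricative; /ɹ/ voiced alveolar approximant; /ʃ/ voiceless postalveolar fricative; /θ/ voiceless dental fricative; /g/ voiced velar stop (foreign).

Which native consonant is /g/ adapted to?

/d/ is closest: same manner (stop), place distance 3 (velar→alveolar), same voicing; total 3. Next closest is /w/ at distance 5.

d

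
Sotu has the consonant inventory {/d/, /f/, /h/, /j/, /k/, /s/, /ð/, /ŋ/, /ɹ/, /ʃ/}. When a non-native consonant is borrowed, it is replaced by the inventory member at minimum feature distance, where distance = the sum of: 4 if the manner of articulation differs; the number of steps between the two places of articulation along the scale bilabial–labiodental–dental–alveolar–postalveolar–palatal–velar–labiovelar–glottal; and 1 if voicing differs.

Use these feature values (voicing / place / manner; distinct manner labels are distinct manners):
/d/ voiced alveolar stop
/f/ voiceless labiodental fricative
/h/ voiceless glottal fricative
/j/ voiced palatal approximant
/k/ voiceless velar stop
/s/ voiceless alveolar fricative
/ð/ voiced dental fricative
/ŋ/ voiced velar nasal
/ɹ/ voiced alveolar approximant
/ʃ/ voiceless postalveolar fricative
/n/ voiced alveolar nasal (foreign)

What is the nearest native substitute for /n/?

ŋ

/ŋ/ is closest: same manner (nasal), place distance 3 (alveolar→velar), same voicing; total 3. Next closest is /d/ at distance 4.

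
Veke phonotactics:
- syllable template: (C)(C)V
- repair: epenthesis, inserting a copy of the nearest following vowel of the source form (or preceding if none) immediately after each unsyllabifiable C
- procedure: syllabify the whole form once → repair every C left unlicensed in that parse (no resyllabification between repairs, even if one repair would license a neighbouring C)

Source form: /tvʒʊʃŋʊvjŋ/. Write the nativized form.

tʊvʒʊʃŋʊvʊjʊŋʊ

Under (C)(C)V, the unsyllabifiable consonants are /t/, /v/, /j/, /ŋ/ (no codas are permitted; onsets may contain at most 2 consonants).
Each unlicensed consonant becomes the onset of a new syllable: /t/ → /tʊ/, /v/ → /vʊ/, /j/ → /jʊ/, /ŋ/ → /ŋʊ/.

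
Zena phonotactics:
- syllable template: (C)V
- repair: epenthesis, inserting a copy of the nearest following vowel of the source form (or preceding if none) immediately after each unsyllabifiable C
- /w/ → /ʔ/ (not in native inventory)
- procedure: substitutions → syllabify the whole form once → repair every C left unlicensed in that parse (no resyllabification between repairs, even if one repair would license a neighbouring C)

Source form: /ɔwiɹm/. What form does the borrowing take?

Substitution: /w/ → /ʔ/, giving /ɔʔiɹm/.
The consonants /ɹ/, /m/ cannot be parsed into a legal (C)V syllable (no codas are permitted; onsets are limited to one consonant).
Each unlicensed consonant becomes the onset of a new syllable: /ɹ/ → /ɹi/, /m/ → /mi/.

ɔʔiɹimi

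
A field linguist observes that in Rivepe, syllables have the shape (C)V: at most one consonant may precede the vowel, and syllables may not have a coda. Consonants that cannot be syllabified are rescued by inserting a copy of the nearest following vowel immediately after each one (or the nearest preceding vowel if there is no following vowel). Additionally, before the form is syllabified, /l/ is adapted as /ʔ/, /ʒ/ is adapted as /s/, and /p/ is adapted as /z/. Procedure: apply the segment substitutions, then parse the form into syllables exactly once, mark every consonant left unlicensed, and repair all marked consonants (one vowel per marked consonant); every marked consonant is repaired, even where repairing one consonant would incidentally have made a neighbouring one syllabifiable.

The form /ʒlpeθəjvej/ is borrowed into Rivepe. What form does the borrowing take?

seʔezeθəjeveje

Substitution: /ʒ/ → /s/, /l/ → /ʔ/, /p/ → /z/, giving /sʔzeθəjvej/.
Syllabifying with onset maximization leaves /s/, /ʔ/, /j/, /j/ stranded (no codas are permitted; onsets are limited to one consonant).
Epenthesis after each stranded consonant: /s/ → /se/, /ʔ/ → /ʔe/, /j/ → /je/, /j/ → /je/.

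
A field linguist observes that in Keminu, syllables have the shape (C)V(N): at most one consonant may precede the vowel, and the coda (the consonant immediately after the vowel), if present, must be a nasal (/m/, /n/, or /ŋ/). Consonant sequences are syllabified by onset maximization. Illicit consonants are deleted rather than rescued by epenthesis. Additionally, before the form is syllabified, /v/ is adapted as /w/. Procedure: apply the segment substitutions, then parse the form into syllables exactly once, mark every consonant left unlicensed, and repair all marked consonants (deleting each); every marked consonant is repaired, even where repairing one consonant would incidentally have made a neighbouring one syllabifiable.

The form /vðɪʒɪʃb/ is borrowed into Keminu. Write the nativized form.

Substitution: /v/ → /w/, giving /wðɪʒɪʃb/.
Under (C)V(N), the unsyllabifiable consonants are /w/, /ʃ/, /b/ (only a nasal (/m/, /n/, or /ŋ/) is licensed in coda position; onsets are limited to one consonant).
Each unlicensed consonant is deleted: /w/, /ʃ/, /b/.

ðɪʒɪ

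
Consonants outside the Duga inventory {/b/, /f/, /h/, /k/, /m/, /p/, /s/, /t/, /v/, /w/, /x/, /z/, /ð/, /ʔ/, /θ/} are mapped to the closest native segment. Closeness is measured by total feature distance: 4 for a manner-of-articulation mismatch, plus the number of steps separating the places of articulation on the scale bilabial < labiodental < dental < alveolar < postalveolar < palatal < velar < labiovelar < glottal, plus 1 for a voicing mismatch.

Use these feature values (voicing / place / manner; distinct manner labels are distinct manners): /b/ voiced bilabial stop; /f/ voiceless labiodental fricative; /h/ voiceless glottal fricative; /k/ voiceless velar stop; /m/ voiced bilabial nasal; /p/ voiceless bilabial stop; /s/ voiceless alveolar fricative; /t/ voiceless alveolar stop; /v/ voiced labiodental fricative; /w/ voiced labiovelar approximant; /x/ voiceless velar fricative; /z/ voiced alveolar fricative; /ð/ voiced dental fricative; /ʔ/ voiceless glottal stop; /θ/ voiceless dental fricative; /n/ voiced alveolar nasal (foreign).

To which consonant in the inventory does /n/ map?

/m/ is closest: same manner (nasal), place distance 3 (alveolar→bilabial), same voicing; total 3. Next closest is /z/ at distance 4.

m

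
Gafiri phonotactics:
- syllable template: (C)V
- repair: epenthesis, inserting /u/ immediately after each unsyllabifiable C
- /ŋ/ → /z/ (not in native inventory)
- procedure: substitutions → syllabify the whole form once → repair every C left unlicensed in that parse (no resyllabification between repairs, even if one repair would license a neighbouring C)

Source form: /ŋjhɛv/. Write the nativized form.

zujuhɛvu

Substitution: /ŋ/ → /z/, giving /zjhɛv/.
Syllabifying with onset maximization leaves /z/, /j/, /v/ stranded (no codas are permitted; onsets are limited to one consonant).
Epenthesis after each stranded consonant: /z/ → /zu/, /j/ → /ju/, /v/ → /vu/.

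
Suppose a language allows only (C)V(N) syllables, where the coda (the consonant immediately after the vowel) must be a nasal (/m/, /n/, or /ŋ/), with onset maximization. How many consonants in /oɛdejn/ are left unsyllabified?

Syllabifying with onset maximization leaves /j/, /n/ stranded (only a nasal (/m/, /n/, or /ŋ/) is licensed in coda position; onsets are limited to one consonant).

2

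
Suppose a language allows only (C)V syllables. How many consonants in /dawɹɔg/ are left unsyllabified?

Under (C)V, the unsyllabifiable consonants are /w/, /g/ (no codas are permitted; onsets are limited to one consonant).

2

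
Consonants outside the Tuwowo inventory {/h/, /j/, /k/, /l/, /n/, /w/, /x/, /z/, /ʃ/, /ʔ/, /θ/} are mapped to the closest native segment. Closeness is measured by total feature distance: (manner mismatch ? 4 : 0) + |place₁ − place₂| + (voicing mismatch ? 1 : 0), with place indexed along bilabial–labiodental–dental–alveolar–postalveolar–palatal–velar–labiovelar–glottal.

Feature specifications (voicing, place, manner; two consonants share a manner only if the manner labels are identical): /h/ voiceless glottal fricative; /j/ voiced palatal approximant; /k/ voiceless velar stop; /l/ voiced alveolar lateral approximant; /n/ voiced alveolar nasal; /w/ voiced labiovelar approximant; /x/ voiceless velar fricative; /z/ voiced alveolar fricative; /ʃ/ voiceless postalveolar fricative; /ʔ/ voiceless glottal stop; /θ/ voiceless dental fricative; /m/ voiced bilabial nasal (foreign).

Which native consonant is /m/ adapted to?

/n/ is closest: same manner (nasal), place distance 3 (bilabial→alveolar), same voicing; total 3. Next closest is /l/ at distance 7.

n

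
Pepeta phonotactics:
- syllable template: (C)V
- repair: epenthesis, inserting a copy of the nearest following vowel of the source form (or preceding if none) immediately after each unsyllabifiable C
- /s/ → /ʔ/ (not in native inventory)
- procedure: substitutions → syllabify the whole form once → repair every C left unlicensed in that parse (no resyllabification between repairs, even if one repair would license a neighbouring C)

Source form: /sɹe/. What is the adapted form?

ʔeɹe

Substitution: /s/ → /ʔ/, giving /ʔɹe/.
Under (C)V, the unsyllabifiable consonants are /ʔ/ (no codas are permitted; onsets are limited to one consonant).
Epenthesis after each stranded consonant: /ʔ/ → /ʔe/.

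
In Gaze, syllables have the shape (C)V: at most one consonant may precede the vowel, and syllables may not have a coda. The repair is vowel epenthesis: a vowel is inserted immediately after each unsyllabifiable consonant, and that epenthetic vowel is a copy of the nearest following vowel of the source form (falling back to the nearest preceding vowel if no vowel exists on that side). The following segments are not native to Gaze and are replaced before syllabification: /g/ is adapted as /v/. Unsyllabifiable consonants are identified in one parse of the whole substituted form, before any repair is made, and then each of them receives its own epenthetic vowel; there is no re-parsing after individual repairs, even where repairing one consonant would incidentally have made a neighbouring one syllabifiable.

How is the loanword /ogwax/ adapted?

Substitution: /g/ → /v/, giving /ovwax/.
Syllabifying with onset maximization leaves /v/, /x/ stranded (no codas are permitted; onsets are limited to one consonant).
Inserting the epenthetic vowel yields /v/ → /va/, /x/ → /xa/.

ovawaxa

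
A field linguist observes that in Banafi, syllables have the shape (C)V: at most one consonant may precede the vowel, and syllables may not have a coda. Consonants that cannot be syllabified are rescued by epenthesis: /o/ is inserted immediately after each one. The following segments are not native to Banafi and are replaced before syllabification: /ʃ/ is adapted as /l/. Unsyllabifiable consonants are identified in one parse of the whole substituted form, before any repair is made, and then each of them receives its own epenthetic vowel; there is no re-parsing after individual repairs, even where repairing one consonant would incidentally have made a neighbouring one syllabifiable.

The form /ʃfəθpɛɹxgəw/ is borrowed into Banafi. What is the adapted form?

Substitution: /ʃ/ → /l/, giving /lfəθpɛɹxgəw/.
The consonants /l/, /θ/, /ɹ/, /x/, /w/ cannot be parsed into a legal (C)V syllable (no codas are permitted; onsets are limited to one consonant).
Epenthesis after each stranded consonant: /l/ → /lo/, /θ/ → /θo/, /ɹ/ → /ɹo/, /x/ → /xo/, /w/ → /wo/.

lofəθopɛɹoxogəwo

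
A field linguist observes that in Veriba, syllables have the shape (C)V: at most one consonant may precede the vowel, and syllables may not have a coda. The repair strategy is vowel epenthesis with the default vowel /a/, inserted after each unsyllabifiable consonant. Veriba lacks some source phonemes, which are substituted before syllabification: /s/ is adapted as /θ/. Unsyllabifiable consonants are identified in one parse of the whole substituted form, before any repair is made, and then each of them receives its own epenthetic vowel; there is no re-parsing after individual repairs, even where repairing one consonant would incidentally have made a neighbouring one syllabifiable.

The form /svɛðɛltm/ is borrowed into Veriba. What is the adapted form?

θavɛðɛlatama

Substitution: /s/ → /θ/, giving /θvɛðɛltm/.
The consonants /θ/, /l/, /t/, /m/ cannot be parsed into a legal (C)V syllable (no codas are permitted; onsets are limited to one consonant).
Epenthesis after each stranded consonant: /θ/ → /θa/, /l/ → /la/, /t/ → /ta/, /m/ → /ma/.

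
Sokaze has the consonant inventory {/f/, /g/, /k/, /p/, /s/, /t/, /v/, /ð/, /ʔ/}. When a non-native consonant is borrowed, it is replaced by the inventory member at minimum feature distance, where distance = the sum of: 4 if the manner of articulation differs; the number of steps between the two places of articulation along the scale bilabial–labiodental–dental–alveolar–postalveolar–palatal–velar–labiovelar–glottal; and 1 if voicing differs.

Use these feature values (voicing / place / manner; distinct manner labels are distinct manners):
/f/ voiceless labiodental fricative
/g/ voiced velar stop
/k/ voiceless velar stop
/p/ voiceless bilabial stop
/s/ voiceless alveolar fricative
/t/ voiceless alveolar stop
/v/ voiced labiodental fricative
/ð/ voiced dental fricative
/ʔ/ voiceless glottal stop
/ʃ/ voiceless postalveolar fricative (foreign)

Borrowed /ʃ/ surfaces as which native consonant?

s

/s/ is closest: same manner (fricative), place distance 1 (postalveolar→alveolar), same voicing; total 1. Next closest is /f/ at distance 3.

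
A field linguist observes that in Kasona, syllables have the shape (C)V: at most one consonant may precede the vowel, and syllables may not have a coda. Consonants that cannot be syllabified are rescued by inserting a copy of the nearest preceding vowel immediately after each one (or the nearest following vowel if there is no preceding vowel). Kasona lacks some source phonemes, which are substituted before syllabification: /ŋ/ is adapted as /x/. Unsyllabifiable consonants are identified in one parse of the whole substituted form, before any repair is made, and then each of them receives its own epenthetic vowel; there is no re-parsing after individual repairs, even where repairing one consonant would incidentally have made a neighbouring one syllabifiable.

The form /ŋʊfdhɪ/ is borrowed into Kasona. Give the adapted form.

Substitution: /ŋ/ → /x/, giving /xʊfdhɪ/.
Syllabifying with onset maximization leaves /f/, /d/ stranded (no codas are permitted; onsets are limited to one consonant).
Inserting the epenthetic vowel yields /f/ → /fʊ/, /d/ → /dʊ/.

xʊfʊdʊhɪ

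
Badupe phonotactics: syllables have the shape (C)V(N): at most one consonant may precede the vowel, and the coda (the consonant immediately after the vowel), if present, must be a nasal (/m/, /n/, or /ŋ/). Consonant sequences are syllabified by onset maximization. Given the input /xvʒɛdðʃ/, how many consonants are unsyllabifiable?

The consonants /x/, /v/, /d/, /ð/, /ʃ/ cannot be parsed into a legal (C)V(N) syllable (only a nasal (/m/, /n/, or /ŋ/) is licensed in coda position; onsets are limited to one consonant).

5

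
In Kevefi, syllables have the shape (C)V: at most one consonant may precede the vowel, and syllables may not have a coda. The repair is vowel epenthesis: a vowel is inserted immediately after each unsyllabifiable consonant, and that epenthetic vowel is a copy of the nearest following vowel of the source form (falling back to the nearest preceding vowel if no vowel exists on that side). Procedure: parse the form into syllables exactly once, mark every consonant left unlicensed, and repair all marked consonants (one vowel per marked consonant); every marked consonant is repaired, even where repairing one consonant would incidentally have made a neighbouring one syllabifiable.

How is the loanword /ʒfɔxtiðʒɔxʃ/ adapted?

ʒɔfɔxitiðɔʒɔxɔʃɔ

Under (C)V, the unsyllabifiable consonants are /ʒ/, /x/, /ð/, /x/, /ʃ/ (no codas are permitted; onsets are limited to one consonant).
Epenthesis after each stranded consonant: /ʒ/ → /ʒɔ/, /x/ → /xi/, /ð/ → /ðɔ/, /x/ → /xɔ/, /ʃ/ → /ʃɔ/.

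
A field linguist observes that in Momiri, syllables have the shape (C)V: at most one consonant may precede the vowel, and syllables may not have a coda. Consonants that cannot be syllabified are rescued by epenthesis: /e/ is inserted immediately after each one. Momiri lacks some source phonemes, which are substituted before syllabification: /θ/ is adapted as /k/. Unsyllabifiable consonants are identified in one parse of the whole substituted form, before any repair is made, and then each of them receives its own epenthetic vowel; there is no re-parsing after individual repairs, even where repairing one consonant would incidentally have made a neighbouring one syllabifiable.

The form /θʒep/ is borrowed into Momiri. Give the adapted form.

Substitution: /θ/ → /k/, giving /kʒep/.
Under (C)V, the unsyllabifiable consonants are /k/, /p/ (no codas are permitted; onsets are limited to one consonant).
Inserting the epenthetic vowel yields /k/ → /ke/, /p/ → /pe/.

keʒepe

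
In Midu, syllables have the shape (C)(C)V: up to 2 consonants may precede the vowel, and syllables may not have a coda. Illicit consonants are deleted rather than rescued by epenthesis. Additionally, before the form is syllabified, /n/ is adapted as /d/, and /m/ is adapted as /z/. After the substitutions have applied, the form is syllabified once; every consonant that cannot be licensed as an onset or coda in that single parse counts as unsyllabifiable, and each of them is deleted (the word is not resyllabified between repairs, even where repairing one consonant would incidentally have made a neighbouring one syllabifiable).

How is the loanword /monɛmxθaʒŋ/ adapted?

Substitution: /m/ → /z/, /n/ → /d/, giving /zodɛzxθaʒŋ/.
Under (C)(C)V, the unsyllabifiable consonants are /z/, /ʒ/, /ŋ/ (no codas are permitted; onsets may contain at most 2 consonants).
Each unlicensed consonant is deleted: /z/, /ʒ/, /ŋ/.

zodɛxθa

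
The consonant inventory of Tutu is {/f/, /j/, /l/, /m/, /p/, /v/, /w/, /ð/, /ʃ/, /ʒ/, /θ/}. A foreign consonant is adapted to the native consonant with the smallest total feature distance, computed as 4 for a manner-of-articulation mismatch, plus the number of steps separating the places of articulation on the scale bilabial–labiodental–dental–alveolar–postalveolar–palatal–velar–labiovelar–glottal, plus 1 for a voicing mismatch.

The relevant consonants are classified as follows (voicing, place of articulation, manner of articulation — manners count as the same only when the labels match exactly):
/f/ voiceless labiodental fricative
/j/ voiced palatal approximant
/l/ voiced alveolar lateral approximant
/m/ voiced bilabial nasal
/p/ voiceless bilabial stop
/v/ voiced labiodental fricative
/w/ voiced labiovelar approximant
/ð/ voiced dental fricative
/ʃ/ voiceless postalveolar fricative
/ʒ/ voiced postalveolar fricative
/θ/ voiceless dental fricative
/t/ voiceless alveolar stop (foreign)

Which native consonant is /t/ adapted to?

/p/ is closest: same manner (stop), place distance 3 (alveolar→bilabial), same voicing; total 3. Next closest is /l/ at distance 5.

p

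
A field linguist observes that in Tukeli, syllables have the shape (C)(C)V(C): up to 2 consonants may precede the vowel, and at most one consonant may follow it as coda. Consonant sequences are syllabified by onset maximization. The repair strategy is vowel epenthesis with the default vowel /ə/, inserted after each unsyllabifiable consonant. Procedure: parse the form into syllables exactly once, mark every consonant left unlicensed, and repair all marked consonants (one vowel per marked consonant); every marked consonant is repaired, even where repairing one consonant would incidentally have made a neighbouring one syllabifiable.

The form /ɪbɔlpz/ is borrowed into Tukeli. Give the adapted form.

ɪbɔlpəzə

Under (C)(C)V(C), the unsyllabifiable consonants are /p/, /z/ (at most one coda consonant is licensed; onsets may contain at most 2 consonants).
Inserting the epenthetic vowel yields /p/ → /pə/, /z/ → /zə/.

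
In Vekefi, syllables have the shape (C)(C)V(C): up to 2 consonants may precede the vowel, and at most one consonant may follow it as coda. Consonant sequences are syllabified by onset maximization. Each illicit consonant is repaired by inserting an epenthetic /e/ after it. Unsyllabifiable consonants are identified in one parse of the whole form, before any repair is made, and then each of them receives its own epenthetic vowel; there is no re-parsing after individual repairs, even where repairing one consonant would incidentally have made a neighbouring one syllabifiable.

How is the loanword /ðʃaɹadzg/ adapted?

ðʃaɹadzege

Syllabifying with onset maximization leaves /z/, /g/ stranded (at most one coda consonant is licensed; onsets may contain at most 2 consonants).
Epenthesis after each stranded consonant: /z/ → /ze/, /g/ → /ge/.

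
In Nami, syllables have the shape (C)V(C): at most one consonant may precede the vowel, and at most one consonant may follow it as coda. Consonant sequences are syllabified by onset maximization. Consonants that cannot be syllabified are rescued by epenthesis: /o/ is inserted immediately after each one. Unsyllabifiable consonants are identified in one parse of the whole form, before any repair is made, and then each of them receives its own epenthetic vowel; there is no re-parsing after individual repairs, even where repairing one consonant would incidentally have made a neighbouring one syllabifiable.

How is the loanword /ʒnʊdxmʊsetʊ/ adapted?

ʒonʊdxomʊsetʊ

The consonants /ʒ/, /x/ cannot be parsed into a legal (C)V(C) syllable (at most one coda consonant is licensed; onsets are limited to one consonant).
Each unlicensed consonant becomes the onset of a new syllable: /ʒ/ → /ʒo/, /x/ → /xo/.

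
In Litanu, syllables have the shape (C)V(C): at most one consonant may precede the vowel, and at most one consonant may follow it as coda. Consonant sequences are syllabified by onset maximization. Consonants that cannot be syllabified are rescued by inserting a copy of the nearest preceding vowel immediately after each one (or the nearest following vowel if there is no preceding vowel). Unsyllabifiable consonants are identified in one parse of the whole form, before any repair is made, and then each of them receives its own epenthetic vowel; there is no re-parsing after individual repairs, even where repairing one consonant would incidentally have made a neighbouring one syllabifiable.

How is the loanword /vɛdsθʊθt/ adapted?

Syllabifying with onset maximization leaves /s/, /t/ stranded (at most one coda consonant is licensed; onsets are limited to one consonant).
Inserting the epenthetic vowel yields /s/ → /sɛ/, /t/ → /tʊ/.

vɛdsɛθʊθtʊ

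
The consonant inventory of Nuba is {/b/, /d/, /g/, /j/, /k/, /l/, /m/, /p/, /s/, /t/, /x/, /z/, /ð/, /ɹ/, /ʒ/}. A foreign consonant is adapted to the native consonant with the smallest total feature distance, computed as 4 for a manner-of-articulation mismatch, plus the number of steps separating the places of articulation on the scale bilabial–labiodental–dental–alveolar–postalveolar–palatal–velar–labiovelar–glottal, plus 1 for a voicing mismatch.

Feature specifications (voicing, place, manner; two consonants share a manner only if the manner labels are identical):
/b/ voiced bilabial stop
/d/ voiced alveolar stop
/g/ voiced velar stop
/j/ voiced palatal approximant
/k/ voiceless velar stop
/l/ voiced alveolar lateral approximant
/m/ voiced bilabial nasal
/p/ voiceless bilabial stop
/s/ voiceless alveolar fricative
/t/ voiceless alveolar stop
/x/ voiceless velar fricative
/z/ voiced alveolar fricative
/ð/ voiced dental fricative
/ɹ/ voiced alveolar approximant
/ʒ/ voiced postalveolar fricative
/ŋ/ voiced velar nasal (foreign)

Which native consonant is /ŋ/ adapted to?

/g/ is closest: manner differs (nasal→stop, +4), place distance 0 (velar→velar), same voicing; total 4. Next closest is /j/ at distance 5.

g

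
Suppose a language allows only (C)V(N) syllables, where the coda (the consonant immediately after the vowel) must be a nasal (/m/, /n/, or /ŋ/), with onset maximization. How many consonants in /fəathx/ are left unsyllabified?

Syllabifying with onset maximization leaves /t/, /h/, /x/ stranded (only a nasal (/m/, /n/, or /ŋ/) is licensed in coda position; onsets are limited to one consonant).

3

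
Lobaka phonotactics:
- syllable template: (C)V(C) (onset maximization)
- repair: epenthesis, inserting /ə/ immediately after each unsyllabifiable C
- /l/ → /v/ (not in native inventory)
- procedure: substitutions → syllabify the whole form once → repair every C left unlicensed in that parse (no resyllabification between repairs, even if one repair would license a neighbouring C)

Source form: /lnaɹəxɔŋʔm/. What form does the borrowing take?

vənaɹəxɔŋʔəmə

Substitution: /l/ → /v/, giving /vnaɹəxɔŋʔm/.
The consonants /v/, /ʔ/, /m/ cannot be parsed into a legal (C)V(C) syllable (at most one coda consonant is licensed; onsets are limited to one consonant).
Each unlicensed consonant becomes the onset of a new syllable: /v/ → /və/, /ʔ/ → /ʔə/, /m/ → /mə/.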